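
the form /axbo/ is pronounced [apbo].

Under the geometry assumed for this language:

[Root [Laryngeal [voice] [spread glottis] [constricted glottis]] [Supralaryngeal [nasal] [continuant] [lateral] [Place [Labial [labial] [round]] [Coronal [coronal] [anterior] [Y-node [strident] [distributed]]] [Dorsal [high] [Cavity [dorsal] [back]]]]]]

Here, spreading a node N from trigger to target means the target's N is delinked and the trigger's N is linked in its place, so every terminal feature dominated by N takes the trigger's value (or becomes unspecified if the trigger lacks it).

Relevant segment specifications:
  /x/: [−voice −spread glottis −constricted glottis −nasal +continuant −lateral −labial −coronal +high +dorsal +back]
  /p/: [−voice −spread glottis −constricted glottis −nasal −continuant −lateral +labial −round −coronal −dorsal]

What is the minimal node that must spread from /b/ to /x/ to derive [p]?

Supralaryngeal

Feature comparison: [continuant], [labial], [round], [dorsal], [high], [back] differ between /x/ and [p]; the remaining terminals match.
Tracing each changed feature up the tree, the paths first meet at Supralaryngeal; any lower node misses at least one of them.
If Supralaryngeal spreads, every terminal under it takes /b/'s value, producing [p] as observed.
[voice] — on which /b/ differs from /x/ — is unchanged, so Root cannot have spread; the constituent is no larger than Supralaryngeal.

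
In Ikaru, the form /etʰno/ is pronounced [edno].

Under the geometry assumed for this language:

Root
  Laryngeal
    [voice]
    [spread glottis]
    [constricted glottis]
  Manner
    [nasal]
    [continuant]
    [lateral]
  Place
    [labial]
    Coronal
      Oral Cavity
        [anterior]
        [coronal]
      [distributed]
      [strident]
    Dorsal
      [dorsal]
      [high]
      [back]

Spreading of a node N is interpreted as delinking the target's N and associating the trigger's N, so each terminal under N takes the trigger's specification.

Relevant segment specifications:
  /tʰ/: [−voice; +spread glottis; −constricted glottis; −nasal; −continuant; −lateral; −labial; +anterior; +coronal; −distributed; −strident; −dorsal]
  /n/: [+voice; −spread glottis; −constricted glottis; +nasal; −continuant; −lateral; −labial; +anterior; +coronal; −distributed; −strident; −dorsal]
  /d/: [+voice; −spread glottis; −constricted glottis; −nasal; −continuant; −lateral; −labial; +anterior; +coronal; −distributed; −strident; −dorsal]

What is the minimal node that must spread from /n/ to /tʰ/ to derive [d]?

Laryngeal

/tʰ/ and [d] differ in [voice], [spread glottis]; every other specified feature is identical.
The smallest constituent containing every changed terminal is Laryngeal — each of its daughters lacks at least one of the affected features.
Spreading Laryngeal from /n/ overwrites each of those terminals with /n/'s values, yielding exactly [d].
[nasal] — on which /n/ differs from /tʰ/ — is unchanged, so Root cannot have spread; the constituent is no larger than Laryngeal.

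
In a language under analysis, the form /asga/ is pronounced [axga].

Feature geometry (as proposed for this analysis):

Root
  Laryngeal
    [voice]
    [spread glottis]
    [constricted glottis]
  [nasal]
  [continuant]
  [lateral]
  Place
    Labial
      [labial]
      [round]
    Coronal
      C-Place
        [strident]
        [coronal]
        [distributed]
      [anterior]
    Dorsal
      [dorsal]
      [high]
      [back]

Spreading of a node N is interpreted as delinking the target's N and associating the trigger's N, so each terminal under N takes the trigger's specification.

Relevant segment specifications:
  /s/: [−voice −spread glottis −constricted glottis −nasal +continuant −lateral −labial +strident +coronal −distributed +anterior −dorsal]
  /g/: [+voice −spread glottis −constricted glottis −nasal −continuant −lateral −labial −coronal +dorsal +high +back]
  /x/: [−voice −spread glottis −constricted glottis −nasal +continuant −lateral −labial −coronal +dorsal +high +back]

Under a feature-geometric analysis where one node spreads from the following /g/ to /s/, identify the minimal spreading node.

Place

Feature comparison: [coronal], [anterior], [distributed], [strident], [dorsal], [high], [back] differ between /s/ and [x]; the remaining terminals match.
These terminals are all dominated by Place, and no proper subconstituent of Place covers them all; Place is their lowest common ancestor.
Spreading Place from /g/ overwrites each of those terminals with /g/'s values, yielding exactly [x].
[continuant], [voice] — on which /g/ differs from /s/ — are unchanged, so Root cannot have spread; the constituent is no larger than Place.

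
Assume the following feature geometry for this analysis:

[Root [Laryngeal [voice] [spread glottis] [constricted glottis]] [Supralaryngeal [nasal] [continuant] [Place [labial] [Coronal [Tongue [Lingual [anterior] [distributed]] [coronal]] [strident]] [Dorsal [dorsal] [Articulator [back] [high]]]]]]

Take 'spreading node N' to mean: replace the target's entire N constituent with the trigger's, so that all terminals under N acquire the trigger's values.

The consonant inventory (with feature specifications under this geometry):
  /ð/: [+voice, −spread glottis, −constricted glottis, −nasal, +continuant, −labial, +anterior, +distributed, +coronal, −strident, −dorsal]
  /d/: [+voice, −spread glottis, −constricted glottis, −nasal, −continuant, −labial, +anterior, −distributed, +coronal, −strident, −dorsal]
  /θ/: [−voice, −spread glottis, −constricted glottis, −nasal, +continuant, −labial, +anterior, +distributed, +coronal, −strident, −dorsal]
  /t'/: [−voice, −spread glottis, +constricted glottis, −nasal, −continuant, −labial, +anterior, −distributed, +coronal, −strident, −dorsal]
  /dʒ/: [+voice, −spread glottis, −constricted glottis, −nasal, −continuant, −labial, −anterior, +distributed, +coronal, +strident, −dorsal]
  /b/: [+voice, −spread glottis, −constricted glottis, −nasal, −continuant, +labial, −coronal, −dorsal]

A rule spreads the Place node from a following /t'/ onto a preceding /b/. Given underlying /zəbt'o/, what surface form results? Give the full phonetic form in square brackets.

Terminals under Place in this geometry: [labial], [anterior], [distributed], [coronal], [strident], [dorsal], [back], [high].
After delinking /b/'s Place and linking /t'/'s, the affected terminals become [−labial], [+anterior], [−distributed], [+coronal], [−strident], [−dorsal]; [voice], [spread glottis], [constricted glottis], … (outside Place) are retained from /b/.
The resulting bundle matches /d/ in the inventory; substituting it for /b/ gives [zədt'o].

[zədt'o]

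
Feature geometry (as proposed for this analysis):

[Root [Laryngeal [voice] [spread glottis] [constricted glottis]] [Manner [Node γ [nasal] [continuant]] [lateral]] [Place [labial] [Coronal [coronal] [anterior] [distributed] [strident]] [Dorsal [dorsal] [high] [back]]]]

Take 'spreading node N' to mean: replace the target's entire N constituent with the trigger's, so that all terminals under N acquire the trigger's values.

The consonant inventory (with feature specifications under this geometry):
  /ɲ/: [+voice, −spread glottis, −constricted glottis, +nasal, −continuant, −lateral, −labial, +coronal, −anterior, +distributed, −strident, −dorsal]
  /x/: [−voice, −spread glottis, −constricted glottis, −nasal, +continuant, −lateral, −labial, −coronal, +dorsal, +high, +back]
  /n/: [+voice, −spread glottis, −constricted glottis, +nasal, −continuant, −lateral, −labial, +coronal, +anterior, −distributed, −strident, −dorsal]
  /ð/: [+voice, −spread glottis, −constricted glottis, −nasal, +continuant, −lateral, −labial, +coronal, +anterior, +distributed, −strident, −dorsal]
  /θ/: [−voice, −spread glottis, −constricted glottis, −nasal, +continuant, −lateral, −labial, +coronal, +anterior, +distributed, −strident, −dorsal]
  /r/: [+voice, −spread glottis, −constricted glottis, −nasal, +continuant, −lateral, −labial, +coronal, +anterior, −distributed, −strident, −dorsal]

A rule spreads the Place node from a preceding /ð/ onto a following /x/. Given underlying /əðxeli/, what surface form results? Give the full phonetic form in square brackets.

The Place node dominates the terminals [labial], [coronal], [anterior], [distributed], [strident], [dorsal], [high], [back].
The target acquires /ð/'s values for everything under Place — [−labial], [+coronal], [+anterior], [+distributed], [−strident], [−dorsal] — while keeping its own [voice], [spread glottis], [constricted glottis], ….
This feature bundle is that of [θ], so /əðxeli/ surfaces as [əðθeli].

[əðθeli]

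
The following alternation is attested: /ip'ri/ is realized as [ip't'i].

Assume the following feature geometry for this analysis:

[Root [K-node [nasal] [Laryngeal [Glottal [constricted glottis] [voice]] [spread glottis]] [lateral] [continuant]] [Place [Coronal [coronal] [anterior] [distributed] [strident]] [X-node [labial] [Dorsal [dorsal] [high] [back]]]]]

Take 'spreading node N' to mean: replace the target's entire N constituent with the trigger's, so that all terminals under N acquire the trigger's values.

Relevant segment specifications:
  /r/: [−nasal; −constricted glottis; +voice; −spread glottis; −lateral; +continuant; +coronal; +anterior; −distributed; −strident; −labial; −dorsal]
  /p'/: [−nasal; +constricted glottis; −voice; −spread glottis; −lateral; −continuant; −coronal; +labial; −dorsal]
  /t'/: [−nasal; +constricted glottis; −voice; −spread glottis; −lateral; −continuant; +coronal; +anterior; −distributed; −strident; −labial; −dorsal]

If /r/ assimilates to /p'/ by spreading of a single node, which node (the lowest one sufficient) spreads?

/r/ and [t'] differ in [voice], [constricted glottis], [continuant]; every other specified feature is identical.
Tracing each changed feature up the tree, the paths first meet at K-node; any lower node misses at least one of them.
Delinking /r/'s K-node and associating /p'/'s K-node gives precisely the feature bundle of [t'].
Had Root spread, [labial], [coronal] would have taken /p'/'s values; they stay as in /r/, confirming the spreading constituent is exactly K-node.

K-node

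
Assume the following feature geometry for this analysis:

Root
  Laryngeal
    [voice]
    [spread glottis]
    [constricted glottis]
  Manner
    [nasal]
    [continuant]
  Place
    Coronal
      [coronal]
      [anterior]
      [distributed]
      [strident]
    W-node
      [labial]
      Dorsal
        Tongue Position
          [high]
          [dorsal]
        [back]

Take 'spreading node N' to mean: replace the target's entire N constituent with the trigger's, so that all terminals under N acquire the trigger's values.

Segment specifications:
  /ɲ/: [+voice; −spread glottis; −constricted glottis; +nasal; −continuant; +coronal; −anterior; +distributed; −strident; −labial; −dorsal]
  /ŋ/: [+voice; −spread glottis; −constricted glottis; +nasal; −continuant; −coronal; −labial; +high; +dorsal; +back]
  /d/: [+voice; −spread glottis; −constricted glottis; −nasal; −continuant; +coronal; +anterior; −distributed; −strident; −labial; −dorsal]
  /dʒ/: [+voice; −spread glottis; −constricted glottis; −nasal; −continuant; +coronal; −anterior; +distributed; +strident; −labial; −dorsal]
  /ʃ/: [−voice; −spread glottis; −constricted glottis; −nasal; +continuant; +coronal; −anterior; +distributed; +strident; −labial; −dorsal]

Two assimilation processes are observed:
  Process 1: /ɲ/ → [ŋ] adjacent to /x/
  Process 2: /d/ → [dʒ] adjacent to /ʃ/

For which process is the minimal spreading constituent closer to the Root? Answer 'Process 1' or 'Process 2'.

Process 1

Process 1 alters [coronal], [anterior], [distributed], [strident], [dorsal], [high], [back]; the lowest common ancestor is Place (depth 1 from Root).
Process 2 alters [anterior], [distributed], [strident]; the lowest common ancestor is Coronal (depth 2 from Root).
Place (depth 1) sits above Coronal (depth 2), making Process 1 the one with the higher spreading node.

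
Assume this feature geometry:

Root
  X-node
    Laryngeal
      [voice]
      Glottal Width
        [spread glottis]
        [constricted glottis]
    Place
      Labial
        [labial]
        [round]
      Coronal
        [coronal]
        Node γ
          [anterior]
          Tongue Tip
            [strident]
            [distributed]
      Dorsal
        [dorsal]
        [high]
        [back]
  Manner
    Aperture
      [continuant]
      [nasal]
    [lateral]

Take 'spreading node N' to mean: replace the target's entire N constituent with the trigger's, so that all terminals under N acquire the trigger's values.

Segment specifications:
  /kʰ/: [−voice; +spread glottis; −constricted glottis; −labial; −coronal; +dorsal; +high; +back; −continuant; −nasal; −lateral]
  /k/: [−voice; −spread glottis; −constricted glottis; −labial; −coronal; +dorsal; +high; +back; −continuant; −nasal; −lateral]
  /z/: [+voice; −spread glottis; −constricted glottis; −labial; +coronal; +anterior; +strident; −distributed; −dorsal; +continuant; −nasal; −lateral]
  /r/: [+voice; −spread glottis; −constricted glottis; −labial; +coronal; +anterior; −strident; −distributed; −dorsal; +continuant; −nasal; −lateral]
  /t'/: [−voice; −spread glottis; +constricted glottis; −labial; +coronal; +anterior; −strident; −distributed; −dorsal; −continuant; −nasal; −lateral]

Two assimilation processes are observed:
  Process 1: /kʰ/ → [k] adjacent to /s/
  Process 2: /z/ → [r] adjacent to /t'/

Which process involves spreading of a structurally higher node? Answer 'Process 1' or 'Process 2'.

Process 1

In Process 1, [spread glottis] changes, so the minimal spreading node is [spread glottis] at depth 4.
Process 2: the feature that changes is [strident]; the minimal node is [strident] (depth 6).
Depth 4 < depth 6; Process 1 involves the structurally higher constituent [spread glottis].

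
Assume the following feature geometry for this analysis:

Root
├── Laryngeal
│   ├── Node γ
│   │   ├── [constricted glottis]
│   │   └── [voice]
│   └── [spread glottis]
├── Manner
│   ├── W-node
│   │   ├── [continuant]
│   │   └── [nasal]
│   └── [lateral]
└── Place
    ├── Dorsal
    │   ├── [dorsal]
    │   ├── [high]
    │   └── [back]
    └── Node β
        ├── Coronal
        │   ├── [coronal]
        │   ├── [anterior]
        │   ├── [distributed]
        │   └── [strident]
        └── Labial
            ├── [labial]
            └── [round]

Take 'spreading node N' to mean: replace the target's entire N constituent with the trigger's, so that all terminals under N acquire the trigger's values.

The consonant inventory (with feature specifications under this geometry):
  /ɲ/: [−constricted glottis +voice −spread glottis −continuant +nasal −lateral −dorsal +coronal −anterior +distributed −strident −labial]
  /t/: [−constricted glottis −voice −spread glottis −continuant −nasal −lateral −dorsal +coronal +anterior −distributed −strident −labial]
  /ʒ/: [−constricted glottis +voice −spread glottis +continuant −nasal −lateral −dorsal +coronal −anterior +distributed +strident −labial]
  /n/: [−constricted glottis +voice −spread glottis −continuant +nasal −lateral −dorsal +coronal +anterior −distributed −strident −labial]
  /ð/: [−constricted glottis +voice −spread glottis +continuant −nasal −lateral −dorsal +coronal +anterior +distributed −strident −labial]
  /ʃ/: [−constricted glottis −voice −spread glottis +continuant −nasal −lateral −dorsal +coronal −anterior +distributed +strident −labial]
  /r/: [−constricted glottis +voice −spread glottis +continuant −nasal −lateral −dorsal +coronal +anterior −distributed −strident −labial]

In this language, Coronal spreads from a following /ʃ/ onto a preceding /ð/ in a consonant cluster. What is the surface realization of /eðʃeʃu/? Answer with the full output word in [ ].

Coronal immediately or transitively dominates [coronal], [anterior], [distributed], [strident].
The target acquires /ʃ/'s values for everything under Coronal — [+coronal], [−anterior], [+distributed], [+strident] — while keeping its own [constricted glottis], [voice], [spread glottis], ….
This feature bundle is that of [ʒ], so /eðʃeʃu/ surfaces as [eʒʃeʃu].

[eʒʃeʃu]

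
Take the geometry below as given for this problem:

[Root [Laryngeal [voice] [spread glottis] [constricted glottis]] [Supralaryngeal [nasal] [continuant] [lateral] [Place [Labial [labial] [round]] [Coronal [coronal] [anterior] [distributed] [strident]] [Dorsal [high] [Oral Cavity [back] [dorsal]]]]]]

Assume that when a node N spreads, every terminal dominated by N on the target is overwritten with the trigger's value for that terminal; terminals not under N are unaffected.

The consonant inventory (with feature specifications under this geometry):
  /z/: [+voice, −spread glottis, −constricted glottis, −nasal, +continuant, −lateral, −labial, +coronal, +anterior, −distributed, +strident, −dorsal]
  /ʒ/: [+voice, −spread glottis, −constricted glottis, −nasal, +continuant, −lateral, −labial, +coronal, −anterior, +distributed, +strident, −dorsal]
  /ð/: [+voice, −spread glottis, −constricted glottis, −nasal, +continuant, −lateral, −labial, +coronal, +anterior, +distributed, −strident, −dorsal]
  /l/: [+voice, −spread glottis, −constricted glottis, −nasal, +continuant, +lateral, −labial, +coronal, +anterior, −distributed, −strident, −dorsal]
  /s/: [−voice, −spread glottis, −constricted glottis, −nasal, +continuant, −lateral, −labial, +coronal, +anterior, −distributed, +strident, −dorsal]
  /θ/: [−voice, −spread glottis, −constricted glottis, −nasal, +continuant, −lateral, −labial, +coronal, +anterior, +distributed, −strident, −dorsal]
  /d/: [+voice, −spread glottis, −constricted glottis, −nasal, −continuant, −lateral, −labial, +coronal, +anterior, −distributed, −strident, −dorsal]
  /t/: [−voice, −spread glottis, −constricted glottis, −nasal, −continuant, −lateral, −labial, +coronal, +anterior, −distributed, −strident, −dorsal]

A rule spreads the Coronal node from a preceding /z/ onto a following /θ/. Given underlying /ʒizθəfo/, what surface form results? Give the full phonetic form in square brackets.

[ʒizsəfo]

The Coronal node dominates the terminals [coronal], [anterior], [distributed], [strident].
Spreading Coronal from /z/ onto /θ/ replaces those values with /z/'s: [+coronal], [+anterior], [−distributed], [+strident]. Features outside Coronal ([voice], [spread glottis], [constricted glottis], …) stay as in /θ/.
This feature bundle is that of [s], so /ʒizθəfo/ surfaces as [ʒizsəfo].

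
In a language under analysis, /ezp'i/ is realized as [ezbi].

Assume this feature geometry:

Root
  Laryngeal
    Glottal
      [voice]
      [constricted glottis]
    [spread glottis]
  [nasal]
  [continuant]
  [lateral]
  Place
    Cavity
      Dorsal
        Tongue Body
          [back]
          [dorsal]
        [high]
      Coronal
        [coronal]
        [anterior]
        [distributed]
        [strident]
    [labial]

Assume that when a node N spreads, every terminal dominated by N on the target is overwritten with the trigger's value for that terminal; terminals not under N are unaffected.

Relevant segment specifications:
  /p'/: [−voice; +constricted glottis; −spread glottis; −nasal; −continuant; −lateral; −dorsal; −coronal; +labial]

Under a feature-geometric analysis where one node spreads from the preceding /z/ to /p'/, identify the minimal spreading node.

Glottal

Comparing /p'/ with its surface form [b], the features that change are [voice], [constricted glottis].
Tracing each changed feature up the tree, the paths first meet at Glottal; any lower node misses at least one of them.
If Glottal spreads, every terminal under it takes /z/'s value, producing [b] as observed.
Features on which the two segments disagree outside Glottal, such as [coronal], [labial], are unchanged — nothing dominating them spread, and Glottal is the minimal sufficient constituent.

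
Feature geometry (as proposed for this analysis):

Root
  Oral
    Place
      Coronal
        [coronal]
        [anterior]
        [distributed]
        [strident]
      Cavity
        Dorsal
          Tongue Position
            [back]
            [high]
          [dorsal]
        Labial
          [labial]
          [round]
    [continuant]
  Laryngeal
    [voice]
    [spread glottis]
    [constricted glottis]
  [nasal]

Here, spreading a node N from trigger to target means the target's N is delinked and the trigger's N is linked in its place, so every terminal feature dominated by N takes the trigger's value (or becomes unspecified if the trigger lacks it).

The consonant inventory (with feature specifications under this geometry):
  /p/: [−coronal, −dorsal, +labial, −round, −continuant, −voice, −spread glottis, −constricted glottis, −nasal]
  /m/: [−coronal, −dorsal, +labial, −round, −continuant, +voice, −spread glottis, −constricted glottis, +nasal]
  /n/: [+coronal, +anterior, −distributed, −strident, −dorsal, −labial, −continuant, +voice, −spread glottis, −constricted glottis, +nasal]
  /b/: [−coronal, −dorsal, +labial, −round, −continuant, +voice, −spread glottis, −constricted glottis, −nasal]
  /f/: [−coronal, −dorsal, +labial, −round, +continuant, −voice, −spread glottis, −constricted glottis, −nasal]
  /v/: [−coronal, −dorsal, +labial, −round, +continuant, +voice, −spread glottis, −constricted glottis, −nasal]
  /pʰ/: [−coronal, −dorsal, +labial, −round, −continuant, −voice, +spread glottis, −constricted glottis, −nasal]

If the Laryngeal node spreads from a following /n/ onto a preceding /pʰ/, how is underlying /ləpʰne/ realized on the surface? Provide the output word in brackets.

Laryngeal immediately or transitively dominates [voice], [spread glottis], [constricted glottis].
The target acquires /n/'s values for everything under Laryngeal — [+voice], [−spread glottis], [−constricted glottis] — while keeping its own [coronal], [dorsal], [labial], ….
This feature bundle is that of [b], so /ləpʰne/ surfaces as [ləbne].

[ləbne]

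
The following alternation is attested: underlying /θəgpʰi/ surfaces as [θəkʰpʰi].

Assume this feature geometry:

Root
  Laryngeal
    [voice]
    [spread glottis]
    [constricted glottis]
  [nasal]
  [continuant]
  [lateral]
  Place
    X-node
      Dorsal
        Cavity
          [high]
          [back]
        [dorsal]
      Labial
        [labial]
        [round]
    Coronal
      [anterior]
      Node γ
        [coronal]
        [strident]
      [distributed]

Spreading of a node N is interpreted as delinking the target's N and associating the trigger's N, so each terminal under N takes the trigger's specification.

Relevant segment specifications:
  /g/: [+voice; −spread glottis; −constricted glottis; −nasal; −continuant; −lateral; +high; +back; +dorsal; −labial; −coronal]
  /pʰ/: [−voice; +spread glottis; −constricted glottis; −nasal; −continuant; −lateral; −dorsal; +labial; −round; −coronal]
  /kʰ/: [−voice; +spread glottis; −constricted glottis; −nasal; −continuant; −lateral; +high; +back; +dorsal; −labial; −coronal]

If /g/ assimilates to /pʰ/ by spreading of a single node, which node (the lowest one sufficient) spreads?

Laryngeal

The alternation /g/ → [kʰ] changes [voice], [spread glottis] and nothing else.
These terminals are all dominated by Laryngeal, and no proper subconstituent of Laryngeal covers them all; Laryngeal is their lowest common ancestor.
Spreading Laryngeal from /pʰ/ overwrites each of those terminals with /pʰ/'s values, yielding exactly [kʰ].
Had Root spread, [labial], [dorsal] would have taken /pʰ/'s values; they stay as in /g/, confirming the spreading constituent is exactly Laryngeal.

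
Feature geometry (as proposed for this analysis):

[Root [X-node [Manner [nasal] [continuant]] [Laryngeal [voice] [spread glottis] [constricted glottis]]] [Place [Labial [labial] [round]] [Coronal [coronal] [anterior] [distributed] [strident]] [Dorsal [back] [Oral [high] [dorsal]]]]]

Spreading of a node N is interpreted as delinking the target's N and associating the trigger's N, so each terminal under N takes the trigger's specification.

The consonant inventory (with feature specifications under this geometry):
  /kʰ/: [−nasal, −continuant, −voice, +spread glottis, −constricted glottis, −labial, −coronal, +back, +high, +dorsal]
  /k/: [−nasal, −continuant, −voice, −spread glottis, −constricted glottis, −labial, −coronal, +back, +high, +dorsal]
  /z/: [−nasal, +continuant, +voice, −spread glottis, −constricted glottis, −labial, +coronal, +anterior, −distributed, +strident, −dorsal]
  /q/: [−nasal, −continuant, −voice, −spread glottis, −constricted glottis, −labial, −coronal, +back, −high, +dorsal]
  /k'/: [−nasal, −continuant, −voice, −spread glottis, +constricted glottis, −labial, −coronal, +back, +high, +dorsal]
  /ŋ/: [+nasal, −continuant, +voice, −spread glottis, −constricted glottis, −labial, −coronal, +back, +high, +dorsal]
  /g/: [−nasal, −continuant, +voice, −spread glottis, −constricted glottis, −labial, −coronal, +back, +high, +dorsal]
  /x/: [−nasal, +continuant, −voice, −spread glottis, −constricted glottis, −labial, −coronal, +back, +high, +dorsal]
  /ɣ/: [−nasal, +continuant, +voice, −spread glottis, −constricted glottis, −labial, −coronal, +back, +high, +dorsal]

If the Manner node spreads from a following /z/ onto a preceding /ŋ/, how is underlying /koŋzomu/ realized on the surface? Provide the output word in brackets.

Terminals under Manner in this geometry: [nasal], [continuant].
After delinking /ŋ/'s Manner and linking /z/'s, the affected terminals become [−nasal], [+continuant]; [voice], [spread glottis], [constricted glottis], … (outside Manner) are retained from /ŋ/.
This feature bundle is that of [ɣ], so /koŋzomu/ surfaces as [koɣzomu].

[koɣzomu]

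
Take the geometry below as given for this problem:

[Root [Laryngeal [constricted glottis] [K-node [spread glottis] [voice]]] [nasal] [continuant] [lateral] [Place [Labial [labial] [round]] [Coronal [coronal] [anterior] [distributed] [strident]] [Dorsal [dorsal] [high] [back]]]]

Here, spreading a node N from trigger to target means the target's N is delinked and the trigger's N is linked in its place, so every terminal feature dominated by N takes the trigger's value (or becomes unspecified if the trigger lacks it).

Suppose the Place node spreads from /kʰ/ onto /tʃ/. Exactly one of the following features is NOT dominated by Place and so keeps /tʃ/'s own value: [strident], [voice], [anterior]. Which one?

[voice]

Under this geometry, Place contains [labial], [round], [coronal], [anterior], [distributed], [strident], [dorsal], [high], [back].
Of the listed options, [anterior], [strident] are among these and would be overwritten by spreading Place.
[voice] is not within the Place subtree (it hangs from K-node), so /tʃ/'s [voice] value survives.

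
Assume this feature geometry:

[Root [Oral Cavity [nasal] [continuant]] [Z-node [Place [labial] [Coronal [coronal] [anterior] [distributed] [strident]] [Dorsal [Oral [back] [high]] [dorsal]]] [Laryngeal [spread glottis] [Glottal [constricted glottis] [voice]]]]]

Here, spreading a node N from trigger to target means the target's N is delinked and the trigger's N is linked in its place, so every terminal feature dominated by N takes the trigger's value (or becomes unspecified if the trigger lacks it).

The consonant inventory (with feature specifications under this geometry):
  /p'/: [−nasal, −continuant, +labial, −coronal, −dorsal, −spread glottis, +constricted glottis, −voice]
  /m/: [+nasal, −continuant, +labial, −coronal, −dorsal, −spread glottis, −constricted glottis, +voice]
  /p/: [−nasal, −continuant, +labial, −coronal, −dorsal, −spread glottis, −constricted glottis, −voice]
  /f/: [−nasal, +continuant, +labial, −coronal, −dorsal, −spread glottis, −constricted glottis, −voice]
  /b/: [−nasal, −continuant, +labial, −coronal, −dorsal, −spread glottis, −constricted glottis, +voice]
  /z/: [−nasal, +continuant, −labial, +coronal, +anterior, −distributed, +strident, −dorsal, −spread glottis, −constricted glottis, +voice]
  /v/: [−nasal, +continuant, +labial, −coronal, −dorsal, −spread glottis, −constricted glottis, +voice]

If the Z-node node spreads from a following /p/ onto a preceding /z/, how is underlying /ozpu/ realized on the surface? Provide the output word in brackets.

Z-node immediately or transitively dominates [labial], [coronal], [anterior], [distributed], [strident], [back], [high], [dorsal], [spread glottis], [constricted glottis], [voice].
After delinking /z/'s Z-node and linking /p/'s, the affected terminals become [+labial], [−coronal], [−dorsal], [−spread glottis], [−constricted glottis], [−voice]; [nasal], [continuant] (outside Z-node) are retained from /z/.
The resulting bundle matches /f/ in the inventory; substituting it for /z/ gives [ofpu].

[ofpu]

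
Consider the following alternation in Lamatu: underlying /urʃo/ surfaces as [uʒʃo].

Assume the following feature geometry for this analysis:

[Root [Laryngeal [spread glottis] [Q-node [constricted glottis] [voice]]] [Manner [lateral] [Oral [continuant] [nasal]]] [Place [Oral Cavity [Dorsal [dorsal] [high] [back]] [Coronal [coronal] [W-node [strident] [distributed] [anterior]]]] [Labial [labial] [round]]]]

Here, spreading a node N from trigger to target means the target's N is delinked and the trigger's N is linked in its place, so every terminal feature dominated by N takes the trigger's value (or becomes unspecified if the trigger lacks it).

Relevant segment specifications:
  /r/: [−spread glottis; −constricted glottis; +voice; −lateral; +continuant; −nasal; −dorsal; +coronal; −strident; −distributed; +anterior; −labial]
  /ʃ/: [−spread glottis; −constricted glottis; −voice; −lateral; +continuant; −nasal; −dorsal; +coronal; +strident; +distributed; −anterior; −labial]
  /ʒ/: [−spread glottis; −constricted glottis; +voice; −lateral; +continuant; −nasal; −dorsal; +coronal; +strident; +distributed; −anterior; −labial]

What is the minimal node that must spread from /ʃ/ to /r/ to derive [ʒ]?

/r/ and [ʒ] differ in [anterior], [distributed], [strident]; every other specified feature is identical.
In this geometry the lowest node dominating all of them is W-node: every daughter of W-node dominates only a proper subset, so no lower node suffices.
If W-node spreads, every terminal under it takes /ʃ/'s value, producing [ʒ] as observed.
[voice], a feature on which the two segments disagree outside W-node, is unchanged — nothing dominating it spread, and W-node is the minimal sufficient constituent.

W-node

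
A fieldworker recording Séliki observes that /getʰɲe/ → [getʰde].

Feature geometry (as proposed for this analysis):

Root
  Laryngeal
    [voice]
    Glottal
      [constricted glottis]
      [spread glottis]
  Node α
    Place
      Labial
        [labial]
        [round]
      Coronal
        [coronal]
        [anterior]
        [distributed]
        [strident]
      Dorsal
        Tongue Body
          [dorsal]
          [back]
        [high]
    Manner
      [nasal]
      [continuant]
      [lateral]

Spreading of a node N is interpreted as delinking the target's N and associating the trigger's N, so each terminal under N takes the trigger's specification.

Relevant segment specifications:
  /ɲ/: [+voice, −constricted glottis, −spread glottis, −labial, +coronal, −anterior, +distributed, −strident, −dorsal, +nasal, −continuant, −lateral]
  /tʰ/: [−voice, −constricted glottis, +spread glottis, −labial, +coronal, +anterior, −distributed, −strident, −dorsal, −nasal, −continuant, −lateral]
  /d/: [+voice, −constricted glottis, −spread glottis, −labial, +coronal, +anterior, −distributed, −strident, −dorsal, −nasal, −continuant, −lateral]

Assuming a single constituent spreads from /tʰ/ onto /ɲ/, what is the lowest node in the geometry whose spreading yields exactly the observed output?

Feature comparison: [nasal], [anterior], [distributed] differ between /ɲ/ and [d]; the remaining terminals match.
In this geometry the lowest node dominating all of them is Node α: every daughter of Node α dominates only a proper subset, so no lower node suffices.
Spreading Node α from /tʰ/ overwrites each of those terminals with /tʰ/'s values, yielding exactly [d].
Had Root spread, [voice], [spread glottis] would have taken /tʰ/'s values; they stay as in /ɲ/, confirming the spreading constituent is exactly Node α.

Node α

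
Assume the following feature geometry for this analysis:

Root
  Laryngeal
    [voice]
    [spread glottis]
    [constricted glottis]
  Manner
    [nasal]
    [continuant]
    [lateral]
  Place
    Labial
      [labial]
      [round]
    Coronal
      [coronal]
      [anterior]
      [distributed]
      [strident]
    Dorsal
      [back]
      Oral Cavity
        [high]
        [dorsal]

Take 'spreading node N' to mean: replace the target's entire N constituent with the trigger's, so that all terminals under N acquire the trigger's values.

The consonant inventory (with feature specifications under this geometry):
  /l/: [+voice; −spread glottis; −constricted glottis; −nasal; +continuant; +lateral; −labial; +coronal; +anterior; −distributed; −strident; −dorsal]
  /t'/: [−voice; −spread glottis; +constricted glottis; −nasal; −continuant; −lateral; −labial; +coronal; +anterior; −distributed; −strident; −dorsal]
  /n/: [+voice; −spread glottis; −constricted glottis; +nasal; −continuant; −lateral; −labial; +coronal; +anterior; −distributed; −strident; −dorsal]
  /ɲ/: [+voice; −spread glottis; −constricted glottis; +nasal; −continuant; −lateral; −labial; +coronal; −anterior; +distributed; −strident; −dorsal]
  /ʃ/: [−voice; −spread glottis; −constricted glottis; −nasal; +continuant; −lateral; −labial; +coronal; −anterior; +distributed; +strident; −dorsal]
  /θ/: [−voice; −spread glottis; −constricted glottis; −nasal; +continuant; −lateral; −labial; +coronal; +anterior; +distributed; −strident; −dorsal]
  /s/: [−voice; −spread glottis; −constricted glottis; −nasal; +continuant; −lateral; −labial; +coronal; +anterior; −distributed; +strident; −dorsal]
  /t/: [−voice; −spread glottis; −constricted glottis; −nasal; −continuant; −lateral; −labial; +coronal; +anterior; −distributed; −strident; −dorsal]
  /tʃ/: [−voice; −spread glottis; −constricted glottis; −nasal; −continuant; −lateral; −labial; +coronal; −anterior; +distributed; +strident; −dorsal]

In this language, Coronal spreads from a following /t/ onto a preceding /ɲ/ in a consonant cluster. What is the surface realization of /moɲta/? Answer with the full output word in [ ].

[monta]

Terminals under Coronal in this geometry: [coronal], [anterior], [distributed], [strident].
Spreading Coronal from /t/ onto /ɲ/ replaces those values with /t/'s: [+coronal], [+anterior], [−distributed], [−strident]. Features outside Coronal ([voice], [spread glottis], [constricted glottis], …) stay as in /ɲ/.
Among the inventory, only /n/ has exactly this specification, giving the surface form [monta].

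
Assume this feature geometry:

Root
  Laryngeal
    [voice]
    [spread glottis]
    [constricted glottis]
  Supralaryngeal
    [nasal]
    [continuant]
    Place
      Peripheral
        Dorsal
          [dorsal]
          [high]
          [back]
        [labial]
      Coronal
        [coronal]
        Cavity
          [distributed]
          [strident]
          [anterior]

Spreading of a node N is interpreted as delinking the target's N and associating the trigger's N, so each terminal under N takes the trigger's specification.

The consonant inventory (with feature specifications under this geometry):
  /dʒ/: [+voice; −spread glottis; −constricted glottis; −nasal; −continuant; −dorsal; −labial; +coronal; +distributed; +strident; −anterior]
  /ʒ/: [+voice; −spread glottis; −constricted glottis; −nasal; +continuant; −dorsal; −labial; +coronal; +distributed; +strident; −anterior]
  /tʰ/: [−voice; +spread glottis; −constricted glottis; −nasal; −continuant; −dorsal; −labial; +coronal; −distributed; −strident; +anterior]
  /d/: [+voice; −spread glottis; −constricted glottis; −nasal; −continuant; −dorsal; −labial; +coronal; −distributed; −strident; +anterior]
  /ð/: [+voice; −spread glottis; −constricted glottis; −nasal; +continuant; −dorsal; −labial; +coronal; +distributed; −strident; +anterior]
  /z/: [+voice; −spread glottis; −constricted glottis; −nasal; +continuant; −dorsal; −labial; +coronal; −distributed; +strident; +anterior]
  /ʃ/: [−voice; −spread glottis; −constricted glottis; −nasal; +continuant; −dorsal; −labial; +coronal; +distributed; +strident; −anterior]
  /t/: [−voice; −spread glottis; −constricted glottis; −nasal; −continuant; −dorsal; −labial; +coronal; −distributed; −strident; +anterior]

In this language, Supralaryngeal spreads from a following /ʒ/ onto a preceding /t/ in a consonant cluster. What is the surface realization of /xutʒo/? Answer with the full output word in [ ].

[xuʃʒo]

Terminals under Supralaryngeal in this geometry: [nasal], [continuant], [dorsal], [high], [back], [labial], [coronal], [distributed], [strident], [anterior].
Spreading Supralaryngeal from /ʒ/ onto /t/ replaces those values with /ʒ/'s: [−nasal], [+continuant], [−dorsal], [−labial], [+coronal], [+distributed], [+strident], [−anterior]. Features outside Supralaryngeal ([voice], [spread glottis], [constricted glottis]) stay as in /t/.
This feature bundle is that of [ʃ], so /xutʒo/ surfaces as [xuʃʒo].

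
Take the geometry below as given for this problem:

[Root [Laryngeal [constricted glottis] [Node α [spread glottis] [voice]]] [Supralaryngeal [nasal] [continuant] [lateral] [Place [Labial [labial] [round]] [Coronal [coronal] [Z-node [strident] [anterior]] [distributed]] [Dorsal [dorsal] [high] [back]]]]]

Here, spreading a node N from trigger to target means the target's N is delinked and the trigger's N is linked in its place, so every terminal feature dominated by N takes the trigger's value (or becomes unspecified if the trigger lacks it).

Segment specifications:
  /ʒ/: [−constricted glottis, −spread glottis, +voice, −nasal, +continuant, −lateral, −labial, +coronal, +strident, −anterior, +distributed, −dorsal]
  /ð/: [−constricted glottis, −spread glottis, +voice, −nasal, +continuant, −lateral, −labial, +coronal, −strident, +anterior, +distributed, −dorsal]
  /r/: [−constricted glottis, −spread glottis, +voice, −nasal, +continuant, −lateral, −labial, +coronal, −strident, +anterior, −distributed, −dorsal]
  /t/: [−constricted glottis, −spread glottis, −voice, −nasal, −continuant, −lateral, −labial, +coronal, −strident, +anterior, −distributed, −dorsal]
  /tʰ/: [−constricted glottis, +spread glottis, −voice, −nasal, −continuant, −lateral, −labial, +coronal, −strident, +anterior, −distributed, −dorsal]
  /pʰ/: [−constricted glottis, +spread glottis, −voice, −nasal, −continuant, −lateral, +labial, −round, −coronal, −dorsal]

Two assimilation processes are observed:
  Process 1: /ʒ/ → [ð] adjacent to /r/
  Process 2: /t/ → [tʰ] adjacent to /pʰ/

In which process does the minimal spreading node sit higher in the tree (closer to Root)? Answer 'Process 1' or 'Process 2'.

Process 2

In Process 1, [anterior], [strident] change, so the minimal spreading node is Z-node at depth 4.
Process 2 alters [spread glottis]; the lowest dominating node is [spread glottis] (depth 3 from Root).
[spread glottis] (depth 3) sits above Z-node (depth 4), making Process 2 the one with the higher spreading node.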